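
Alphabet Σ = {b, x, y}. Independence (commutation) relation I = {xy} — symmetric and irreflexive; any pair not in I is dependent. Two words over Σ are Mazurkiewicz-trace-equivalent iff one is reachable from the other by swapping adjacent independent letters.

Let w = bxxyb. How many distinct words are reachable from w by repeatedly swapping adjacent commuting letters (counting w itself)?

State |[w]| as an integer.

piece 0:b — minimal
piece 1:x rests on {0:b}
piece 2:x rests on {1:x}
piece 3:y rests on {0:b}
piece 4:b rests on {2:x, 3:y}
minimal pieces: {0:b}
ways to finish when only these pieces remain (= sum over removing one remaining piece with nothing left below it):
  1 left: {4}→1
  2 left: {2,4}→1  {3,4}→1
  3 left: {1,2,4}→1  {2,3,4}→2
  placing 0:b first → 3 extensions

3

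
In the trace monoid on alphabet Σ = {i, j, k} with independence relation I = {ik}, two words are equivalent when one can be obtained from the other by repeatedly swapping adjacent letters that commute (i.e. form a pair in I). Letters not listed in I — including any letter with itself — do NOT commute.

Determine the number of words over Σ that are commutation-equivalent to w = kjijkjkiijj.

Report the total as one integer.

piece 0:k — minimal
piece 1:j rests on {0:k}
piece 2:i rests on {1:j}
piece 3:j rests on {2:i}
piece 4:k rests on {3:j}
piece 5:j rests on {4:k}
piece 6:k rests on {5:j}
piece 7:i rests on {5:j}
piece 8:i rests on {7:i}
piece 9:j rests on {6:k, 8:i}
piece 10:j rests on {9:j}
minimal pieces: {0:k}
ways to finish when only these pieces remain (= sum over removing one remaining piece with nothing left below it):
  1 left: {10}→1
  2 left: {9,10}→1
  3 left: {6,9,10}→1  {8,9,10}→1
  4 left: {6,8,9,10}→2  {7,8,9,10}→1
  5 left: {6,7,8,9,10}→3
  6 left: {5,6,7,8,9,10}→3
  7 left: {4,5,6,7,8,9,10}→3
  8 left: {3,4,5,6,7,8,9,10}→3
  9 left: {2,3,4,5,6,7,8,9,10}→3
  placing 0:k first → 3 extensions

3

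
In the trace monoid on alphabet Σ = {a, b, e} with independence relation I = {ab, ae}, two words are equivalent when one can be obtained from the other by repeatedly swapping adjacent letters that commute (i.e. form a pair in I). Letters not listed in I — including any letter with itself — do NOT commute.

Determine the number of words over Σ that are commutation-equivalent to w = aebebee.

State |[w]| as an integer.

7

piece 0:a — minimal
piece 1:e — minimal
piece 2:b rests on {1:e}
piece 3:e rests on {2:b}
piece 4:b rests on {3:e}
piece 5:e rests on {4:b}
piece 6:e rests on {5:e}
minimal pieces: {0:a, 1:e}
ways to finish when only these pieces remain (= sum over removing one remaining piece with nothing left below it):
  1 left: {0}→1  {6}→1
  2 left: {0,6}→2  {5,6}→1
  3 left: {0,5,6}→3  {4,5,6}→1
  4 left: {0,4,5,6}→4  {3,4,5,6}→1
  5 left: {0,3,4,5,6}→5  {2,3,4,5,6}→1
  placing 0:a first → 1 extensions
  placing 1:e first → 6 extensions
total linear extensions = 7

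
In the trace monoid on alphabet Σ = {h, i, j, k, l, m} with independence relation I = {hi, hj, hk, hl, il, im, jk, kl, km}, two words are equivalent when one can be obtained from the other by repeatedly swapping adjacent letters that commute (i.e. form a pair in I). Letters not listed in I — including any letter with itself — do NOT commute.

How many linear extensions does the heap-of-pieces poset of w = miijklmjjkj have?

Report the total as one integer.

drop 0:m onto floor
drop 1:i onto floor
drop 2:i onto {1:i}
drop 3:j onto {0:m, 2:i}
drop 4:k onto {2:i}
drop 5:l onto {3:j}
drop 6:m onto {5:l}
drop 7:j onto {6:m}
drop 8:j onto {7:j}
drop 9:k onto {4:k}
drop 10:j onto {8:j}
ground layer = {0:m, 1:i}
drop-orders for the pieces not yet dropped (sum over which currently-grounded one goes next):
  1 to go: {9} 1  {10} 1
  2 to go: {4,9} 1  {8,10} 1  {9,10} 2
  3 to go: {4,9,10} 3  {7,8,10} 1  {8,9,10} 3
  4 to go: {4,8,9,10} 6  {6,7,8,10} 1  {7,8,9,10} 4
  5 to go: {4,7,8,9,10} 10  {5,6,7,8,10} 1  {6,7,8,9,10} 5
  6 to go: {3,5,6,7,8,10} 1  {4,6,7,8,9,10} 15  {5,6,7,8,9,10} 6
  7 to go: {0,3,5,6,7,8,10} 1  {3,5,6,7,8,9,10} 7  {4,5,6,7,8,9,10} 21
  8 to go: {0,3,5,6,7,8,9,10} 8  {3,4,5,6,7,8,9,10} 28
  9 to go: {0,3,4,5,6,7,8,9,10} 36  {2,3,4,5,6,7,8,9,10} 28
  if 0:m drops first: 28 orders
  if 1:i drops first: 64 orders
heap linearizations: 92

92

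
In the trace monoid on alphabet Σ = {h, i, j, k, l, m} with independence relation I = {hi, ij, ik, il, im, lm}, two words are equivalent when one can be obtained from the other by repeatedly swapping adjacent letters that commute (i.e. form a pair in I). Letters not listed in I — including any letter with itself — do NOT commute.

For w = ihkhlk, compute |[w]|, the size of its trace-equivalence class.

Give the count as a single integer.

6

piece 0:i — minimal
piece 1:h — minimal
piece 2:k rests on {1:h}
piece 3:h rests on {2:k}
piece 4:l rests on {3:h}
piece 5:k rests on {4:l}
minimal pieces: {0:i, 1:h}
ways to finish when only these pieces remain (= sum over removing one remaining piece with nothing left below it):
  1 left: {0}→1  {5}→1
  2 left: {0,5}→2  {4,5}→1
  3 left: {0,4,5}→3  {3,4,5}→1
  4 left: {0,3,4,5}→4  {2,3,4,5}→1
  placing 0:i first → 1 extensions
  placing 1:h first → 5 extensions
total linear extensions = 6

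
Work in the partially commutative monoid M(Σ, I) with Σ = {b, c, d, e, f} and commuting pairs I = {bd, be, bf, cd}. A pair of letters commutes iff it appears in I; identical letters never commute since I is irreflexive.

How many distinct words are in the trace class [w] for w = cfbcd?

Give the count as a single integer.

drop 0:c onto floor
drop 1:f onto {0:c}
drop 2:b onto {0:c}
drop 3:c onto {1:f, 2:b}
drop 4:d onto {1:f}
ground layer = {0:c}
drop-orders for the pieces not yet dropped (sum over which currently-grounded one goes next):
  1 to go: {3} 1  {4} 1
  2 to go: {2,3} 1  {3,4} 2
  3 to go: {1,3,4} 2  {2,3,4} 3
  if 0:c drops first: 5 orders

5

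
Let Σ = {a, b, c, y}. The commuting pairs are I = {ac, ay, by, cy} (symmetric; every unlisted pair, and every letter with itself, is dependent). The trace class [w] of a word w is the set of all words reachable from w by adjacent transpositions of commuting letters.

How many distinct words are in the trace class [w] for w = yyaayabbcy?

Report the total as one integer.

0(y) covers ∅
1(y) covers 0:y
2(a) covers ∅
3(a) covers 2:a
4(y) covers 1:y
5(a) covers 3:a
6(b) covers 5:a
7(b) covers 6:b
8(c) covers 7:b
9(y) covers 4:y
floor of heap: 0:y, 2:a
completions by unplaced set U, small U first (add the entries for U minus each lowest piece of U):
  |U|=1: {8}:1  {9}:1
  |U|=2: {4,9}:1  {7,8}:1  {8,9}:2
  |U|=3: {1,4,9}:1  {4,8,9}:3  {6,7,8}:1  {7,8,9}:3
  |U|=4: {0,1,4,9}:1  {1,4,8,9}:4  {4,7,8,9}:6  {5,6,7,8}:1  {6,7,8,9}:4
  |U|=5: {0,1,4,8,9}:5  {1,4,7,8,9}:10  {3,5,6,7,8}:1  {4,6,7,8,9}:10  {5,6,7,8,9}:5
  |U|=6: {0,1,4,7,8,9}:15  {1,4,6,7,8,9}:20  {2,3,5,6,7,8}:1  {3,5,6,7,8,9}:6  {4,5,6,7,8,9}:15
  |U|=7: {0,1,4,6,7,8,9}:35  {1,4,5,6,7,8,9}:35  {2,3,5,6,7,8,9}:7  {3,4,5,6,7,8,9}:21
  |U|=8: {0,1,4,5,6,7,8,9}:70  {1,3,4,5,6,7,8,9}:56  {2,3,4,5,6,7,8,9}:28
  start at 0(y): 84
  start at 2(a): 126
sum over floor = 210

210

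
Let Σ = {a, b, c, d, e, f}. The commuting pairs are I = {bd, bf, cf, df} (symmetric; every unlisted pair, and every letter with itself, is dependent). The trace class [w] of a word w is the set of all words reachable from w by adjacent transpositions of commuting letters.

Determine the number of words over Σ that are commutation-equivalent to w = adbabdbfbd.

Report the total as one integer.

#0=a has no predecessor
#1=d depends on [0:a]
#2=b depends on [0:a]
#3=a depends on [1:d, 2:b]
#4=b depends on [3:a]
#5=d depends on [3:a]
#6=b depends on [4:b]
#7=f depends on [3:a]
#8=b depends on [6:b]
#9=d depends on [5:d]
sources: [0:a]
N(rest) = Σ N(rest − s) over sources s of rest; N(one piece) = 1:
  size 1 → [7]=1  [8]=1  [9]=1
  size 2 → [5,9]=1  [6,8]=1  [7,8]=2  [7,9]=2  [8,9]=2
  size 3 → [4,6,8]=1  [5,7,9]=3  [5,8,9]=3  [6,7,8]=3  [6,8,9]=3  [7,8,9]=6
  size 4 → [4,6,7,8]=4  [4,6,8,9]=4  [5,6,8,9]=6  [5,7,8,9]=12  [6,7,8,9]=12
  size 5 → [4,5,6,8,9]=10  [4,6,7,8,9]=20  [5,6,7,8,9]=30
  size 6 → [4,5,6,7,8,9]=60
  size 7 → [3,4,5,6,7,8,9]=60
  size 8 → [1,3,4,5,6,7,8,9]=60  [2,3,4,5,6,7,8,9]=60
  first=0(a) contributes 120

120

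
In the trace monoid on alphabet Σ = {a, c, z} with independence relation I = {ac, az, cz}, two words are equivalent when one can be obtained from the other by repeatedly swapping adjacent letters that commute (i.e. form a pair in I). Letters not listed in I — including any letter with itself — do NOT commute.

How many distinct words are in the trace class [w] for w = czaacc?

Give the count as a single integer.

60

piece 0:c — minimal
piece 1:z — minimal
piece 2:a — minimal
piece 3:a rests on {2:a}
piece 4:c rests on {0:c}
piece 5:c rests on {4:c}
minimal pieces: {0:c, 1:z, 2:a}
ways to finish when only these pieces remain (= sum over removing one remaining piece with nothing left below it):
  1 left: {1}→1  {3}→1  {5}→1
  2 left: {1,3}→2  {1,5}→2  {2,3}→1  {3,5}→2  {4,5}→1
  3 left: {0,4,5}→1  {1,2,3}→3  {1,3,5}→6  {1,4,5}→3  {2,3,5}→3  {3,4,5}→3
  4 left: {0,1,4,5}→4  {0,3,4,5}→4  {1,2,3,5}→12  {1,3,4,5}→12  {2,3,4,5}→6
  placing 0:c first → 30 extensions
  placing 1:z first → 10 extensions
  placing 2:a first → 20 extensions
total linear extensions = 60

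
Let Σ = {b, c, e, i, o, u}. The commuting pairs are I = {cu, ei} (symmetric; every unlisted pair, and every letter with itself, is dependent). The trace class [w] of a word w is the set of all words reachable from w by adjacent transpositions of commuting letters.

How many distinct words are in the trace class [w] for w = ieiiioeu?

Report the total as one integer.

0(i) covers ∅
1(e) covers ∅
2(i) covers 0:i
3(i) covers 2:i
4(i) covers 3:i
5(o) covers 1:e, 4:i
6(e) covers 5:o
7(u) covers 6:e
floor of heap: 0:i, 1:e
completions by unplaced set U, small U first (add the entries for U minus each lowest piece of U):
  |U|=1: {7}:1
  |U|=2: {6,7}:1
  |U|=3: {5,6,7}:1
  |U|=4: {1,5,6,7}:1  {4,5,6,7}:1
  |U|=5: {1,4,5,6,7}:2  {3,4,5,6,7}:1
  |U|=6: {1,3,4,5,6,7}:3  {2,3,4,5,6,7}:1
  start at 0(i): 4
  start at 1(e): 1
sum over floor = 5

5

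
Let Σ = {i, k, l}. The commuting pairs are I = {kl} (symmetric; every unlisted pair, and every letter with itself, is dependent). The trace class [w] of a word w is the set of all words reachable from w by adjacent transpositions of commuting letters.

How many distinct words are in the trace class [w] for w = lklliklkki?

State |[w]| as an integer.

#0=l has no predecessor
#1=k has no predecessor
#2=l depends on [0:l]
#3=l depends on [2:l]
#4=i depends on [1:k, 3:l]
#5=k depends on [4:i]
#6=l depends on [4:i]
#7=k depends on [5:k]
#8=k depends on [7:k]
#9=i depends on [6:l, 8:k]
sources: [0:l, 1:k]
N(rest) = Σ N(rest − s) over sources s of rest; N(one piece) = 1:
  size 1 → [9]=1
  size 2 → [6,9]=1  [8,9]=1
  size 3 → [6,8,9]=2  [7,8,9]=1
  size 4 → [5,7,8,9]=1  [6,7,8,9]=3
  size 5 → [5,6,7,8,9]=4
  size 6 → [4,5,6,7,8,9]=4
  size 7 → [1,4,5,6,7,8,9]=4  [3,4,5,6,7,8,9]=4
  size 8 → [1,3,4,5,6,7,8,9]=8  [2,3,4,5,6,7,8,9]=4
  first=0(l) contributes 12
  first=1(k) contributes 4
|[w]| = 16

16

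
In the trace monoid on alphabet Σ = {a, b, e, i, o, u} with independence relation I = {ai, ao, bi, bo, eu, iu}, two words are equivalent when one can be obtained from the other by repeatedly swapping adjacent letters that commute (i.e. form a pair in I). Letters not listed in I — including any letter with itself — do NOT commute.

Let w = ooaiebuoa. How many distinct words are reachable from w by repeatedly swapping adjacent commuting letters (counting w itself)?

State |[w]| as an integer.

8

piece 0:o — minimal
piece 1:o rests on {0:o}
piece 2:a — minimal
piece 3:i rests on {1:o}
piece 4:e rests on {2:a, 3:i}
piece 5:b rests on {4:e}
piece 6:u rests on {5:b}
piece 7:o rests on {6:u}
piece 8:a rests on {6:u}
minimal pieces: {0:o, 2:a}
ways to finish when only these pieces remain (= sum over removing one remaining piece with nothing left below it):
  1 left: {7}→1  {8}→1
  2 left: {7,8}→2
  3 left: {6,7,8}→2
  4 left: {5,6,7,8}→2
  5 left: {4,5,6,7,8}→2
  6 left: {2,4,5,6,7,8}→2  {3,4,5,6,7,8}→2
  7 left: {1,3,4,5,6,7,8}→2  {2,3,4,5,6,7,8}→4
  placing 0:o first → 6 extensions
  placing 2:a first → 2 extensions
total linear extensions = 8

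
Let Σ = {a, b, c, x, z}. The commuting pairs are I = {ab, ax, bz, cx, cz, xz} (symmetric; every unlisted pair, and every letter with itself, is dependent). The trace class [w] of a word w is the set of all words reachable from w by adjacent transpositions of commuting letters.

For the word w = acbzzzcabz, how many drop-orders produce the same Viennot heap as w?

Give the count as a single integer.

drop 0:a onto floor
drop 1:c onto {0:a}
drop 2:b onto {1:c}
drop 3:z onto {0:a}
drop 4:z onto {3:z}
drop 5:z onto {4:z}
drop 6:c onto {2:b}
drop 7:a onto {5:z, 6:c}
drop 8:b onto {6:c}
drop 9:z onto {7:a}
ground layer = {0:a}
drop-orders for the pieces not yet dropped (sum over which currently-grounded one goes next):
  1 to go: {8} 1  {9} 1
  2 to go: {7,9} 1  {8,9} 2
  3 to go: {5,7,9} 1  {7,8,9} 3
  4 to go: {4,5,7,9} 1  {5,7,8,9} 4  {6,7,8,9} 3
  5 to go: {2,6,7,8,9} 3  {3,4,5,7,9} 1  {4,5,7,8,9} 5  {5,6,7,8,9} 7
  6 to go: {1,2,6,7,8,9} 3  {2,5,6,7,8,9} 10  {3,4,5,7,8,9} 6  {4,5,6,7,8,9} 12
  7 to go: {1,2,5,6,7,8,9} 13  {2,4,5,6,7,8,9} 22  {3,4,5,6,7,8,9} 18
  8 to go: {1,2,4,5,6,7,8,9} 35  {2,3,4,5,6,7,8,9} 40
  if 0:a drops first: 75 orders

75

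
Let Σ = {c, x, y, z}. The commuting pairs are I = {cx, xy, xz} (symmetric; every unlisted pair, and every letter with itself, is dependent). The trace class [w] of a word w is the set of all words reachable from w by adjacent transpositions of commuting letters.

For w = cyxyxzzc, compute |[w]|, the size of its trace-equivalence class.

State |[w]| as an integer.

28

#0=c has no predecessor
#1=y depends on [0:c]
#2=x has no predecessor
#3=y depends on [1:y]
#4=x depends on [2:x]
#5=z depends on [3:y]
#6=z depends on [5:z]
#7=c depends on [6:z]
sources: [0:c, 2:x]
N(rest) = Σ N(rest − s) over sources s of rest; N(one piece) = 1:
  size 1 → [4]=1  [7]=1
  size 2 → [2,4]=1  [4,7]=2  [6,7]=1
  size 3 → [2,4,7]=3  [4,6,7]=3  [5,6,7]=1
  size 4 → [2,4,6,7]=6  [3,5,6,7]=1  [4,5,6,7]=4
  size 5 → [1,3,5,6,7]=1  [2,4,5,6,7]=10  [3,4,5,6,7]=5
  size 6 → [0,1,3,5,6,7]=1  [1,3,4,5,6,7]=6  [2,3,4,5,6,7]=15
  first=0(c) contributes 21
  first=2(x) contributes 7
|[w]| = 28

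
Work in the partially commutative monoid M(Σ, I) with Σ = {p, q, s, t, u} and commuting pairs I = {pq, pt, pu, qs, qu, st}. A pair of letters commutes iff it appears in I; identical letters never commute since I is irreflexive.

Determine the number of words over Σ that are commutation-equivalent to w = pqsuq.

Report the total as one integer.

#0=p has no predecessor
#1=q has no predecessor
#2=s depends on [0:p]
#3=u depends on [2:s]
#4=q depends on [1:q]
sources: [0:p, 1:q]
N(rest) = Σ N(rest − s) over sources s of rest; N(one piece) = 1:
  size 1 → [3]=1  [4]=1
  size 2 → [1,4]=1  [2,3]=1  [3,4]=2
  size 3 → [0,2,3]=1  [1,3,4]=3  [2,3,4]=3
  first=0(p) contributes 6
  first=1(q) contributes 4
|[w]| = 10

10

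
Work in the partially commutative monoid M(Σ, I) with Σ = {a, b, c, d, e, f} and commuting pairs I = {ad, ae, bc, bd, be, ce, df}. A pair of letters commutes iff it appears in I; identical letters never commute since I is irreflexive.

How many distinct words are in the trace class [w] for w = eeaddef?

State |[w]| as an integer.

6

#0=e has no predecessor
#1=e depends on [0:e]
#2=a has no predecessor
#3=d depends on [1:e]
#4=d depends on [3:d]
#5=e depends on [4:d]
#6=f depends on [2:a, 5:e]
sources: [0:e, 2:a]
N(rest) = Σ N(rest − s) over sources s of rest; N(one piece) = 1:
  size 1 → [6]=1
  size 2 → [2,6]=1  [5,6]=1
  size 3 → [2,5,6]=2  [4,5,6]=1
  size 4 → [2,4,5,6]=3  [3,4,5,6]=1
  size 5 → [1,3,4,5,6]=1  [2,3,4,5,6]=4
  first=0(e) contributes 5
  first=2(a) contributes 1
|[w]| = 6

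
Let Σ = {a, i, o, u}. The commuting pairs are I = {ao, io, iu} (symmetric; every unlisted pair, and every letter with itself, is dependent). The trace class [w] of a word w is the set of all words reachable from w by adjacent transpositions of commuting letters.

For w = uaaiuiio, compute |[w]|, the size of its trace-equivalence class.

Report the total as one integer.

#0=u has no predecessor
#1=a depends on [0:u]
#2=a depends on [1:a]
#3=i depends on [2:a]
#4=u depends on [2:a]
#5=i depends on [3:i]
#6=i depends on [5:i]
#7=o depends on [4:u]
sources: [0:u]
N(rest) = Σ N(rest − s) over sources s of rest; N(one piece) = 1:
  size 1 → [6]=1  [7]=1
  size 2 → [4,7]=1  [5,6]=1  [6,7]=2
  size 3 → [3,5,6]=1  [4,6,7]=3  [5,6,7]=3
  size 4 → [3,5,6,7]=4  [4,5,6,7]=6
  size 5 → [3,4,5,6,7]=10
  size 6 → [2,3,4,5,6,7]=10
  first=0(u) contributes 10

10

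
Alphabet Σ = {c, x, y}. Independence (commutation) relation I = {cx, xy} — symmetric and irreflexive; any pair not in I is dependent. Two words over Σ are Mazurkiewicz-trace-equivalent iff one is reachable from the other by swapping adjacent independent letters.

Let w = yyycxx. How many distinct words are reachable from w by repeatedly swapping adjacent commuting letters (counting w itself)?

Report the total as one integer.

15

piece 0:y — minimal
piece 1:y rests on {0:y}
piece 2:y rests on {1:y}
piece 3:c rests on {2:y}
piece 4:x — minimal
piece 5:x rests on {4:x}
minimal pieces: {0:y, 4:x}
ways to finish when only these pieces remain (= sum over removing one remaining piece with nothing left below it):
  1 left: {3}→1  {5}→1
  2 left: {2,3}→1  {3,5}→2  {4,5}→1
  3 left: {1,2,3}→1  {2,3,5}→3  {3,4,5}→3
  4 left: {0,1,2,3}→1  {1,2,3,5}→4  {2,3,4,5}→6
  placing 0:y first → 10 extensions
  placing 4:x first → 5 extensions
total linear extensions = 15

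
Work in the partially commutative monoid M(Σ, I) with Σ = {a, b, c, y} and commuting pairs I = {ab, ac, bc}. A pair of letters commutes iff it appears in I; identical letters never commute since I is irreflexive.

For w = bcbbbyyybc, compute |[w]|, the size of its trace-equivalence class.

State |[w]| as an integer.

10

#0=b has no predecessor
#1=c has no predecessor
#2=b depends on [0:b]
#3=b depends on [2:b]
#4=b depends on [3:b]
#5=y depends on [1:c, 4:b]
#6=y depends on [5:y]
#7=y depends on [6:y]
#8=b depends on [7:y]
#9=c depends on [7:y]
sources: [0:b, 1:c]
N(rest) = Σ N(rest − s) over sources s of rest; N(one piece) = 1:
  size 1 → [8]=1  [9]=1
  size 2 → [8,9]=2
  size 3 → [7,8,9]=2
  size 4 → [6,7,8,9]=2
  size 5 → [5,6,7,8,9]=2
  size 6 → [1,5,6,7,8,9]=2  [4,5,6,7,8,9]=2
  size 7 → [1,4,5,6,7,8,9]=4  [3,4,5,6,7,8,9]=2
  size 8 → [1,3,4,5,6,7,8,9]=6  [2,3,4,5,6,7,8,9]=2
  first=0(b) contributes 8
  first=1(c) contributes 2
|[w]| = 10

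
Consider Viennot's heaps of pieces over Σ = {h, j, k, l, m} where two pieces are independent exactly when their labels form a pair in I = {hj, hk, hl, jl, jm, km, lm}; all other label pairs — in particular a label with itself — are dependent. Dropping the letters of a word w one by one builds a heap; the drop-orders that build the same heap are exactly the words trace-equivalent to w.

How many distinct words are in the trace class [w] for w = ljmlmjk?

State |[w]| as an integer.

126

#0=l has no predecessor
#1=j has no predecessor
#2=m has no predecessor
#3=l depends on [0:l]
#4=m depends on [2:m]
#5=j depends on [1:j]
#6=k depends on [3:l, 5:j]
sources: [0:l, 1:j, 2:m]
N(rest) = Σ N(rest − s) over sources s of rest; N(one piece) = 1:
  size 1 → [4]=1  [6]=1
  size 2 → [2,4]=1  [3,6]=1  [4,6]=2  [5,6]=1
  size 3 → [0,3,6]=1  [1,5,6]=1  [2,4,6]=3  [3,4,6]=3  [3,5,6]=2  [4,5,6]=3
  size 4 → [0,3,4,6]=4  [0,3,5,6]=3  [1,3,5,6]=3  [1,4,5,6]=4  [2,3,4,6]=6  [2,4,5,6]=6  [3,4,5,6]=8
  size 5 → [0,1,3,5,6]=6  [0,2,3,4,6]=10  [0,3,4,5,6]=15  [1,2,4,5,6]=10  [1,3,4,5,6]=15  [2,3,4,5,6]=20
  first=0(l) contributes 45
  first=1(j) contributes 45
  first=2(m) contributes 36
|[w]| = 126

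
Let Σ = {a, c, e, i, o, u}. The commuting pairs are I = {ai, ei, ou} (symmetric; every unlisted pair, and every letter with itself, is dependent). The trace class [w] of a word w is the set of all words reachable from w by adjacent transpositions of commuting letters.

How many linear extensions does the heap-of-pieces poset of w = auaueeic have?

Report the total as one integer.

3

drop 0:a onto floor
drop 1:u onto {0:a}
drop 2:a onto {1:u}
drop 3:u onto {2:a}
drop 4:e onto {3:u}
drop 5:e onto {4:e}
drop 6:i onto {3:u}
drop 7:c onto {5:e, 6:i}
ground layer = {0:a}
drop-orders for the pieces not yet dropped (sum over which currently-grounded one goes next):
  1 to go: {7} 1
  2 to go: {5,7} 1  {6,7} 1
  3 to go: {4,5,7} 1  {5,6,7} 2
  4 to go: {4,5,6,7} 3
  5 to go: {3,4,5,6,7} 3
  6 to go: {2,3,4,5,6,7} 3
  if 0:a drops first: 3 orders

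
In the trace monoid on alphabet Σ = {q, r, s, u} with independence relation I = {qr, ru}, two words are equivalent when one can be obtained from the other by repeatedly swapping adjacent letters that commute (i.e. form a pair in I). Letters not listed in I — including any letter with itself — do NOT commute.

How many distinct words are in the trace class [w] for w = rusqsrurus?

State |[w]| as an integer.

drop 0:r onto floor
drop 1:u onto floor
drop 2:s onto {0:r, 1:u}
drop 3:q onto {2:s}
drop 4:s onto {3:q}
drop 5:r onto {4:s}
drop 6:u onto {4:s}
drop 7:r onto {5:r}
drop 8:u onto {6:u}
drop 9:s onto {7:r, 8:u}
ground layer = {0:r, 1:u}
drop-orders for the pieces not yet dropped (sum over which currently-grounded one goes next):
  1 to go: {9} 1
  2 to go: {7,9} 1  {8,9} 1
  3 to go: {5,7,9} 1  {6,8,9} 1  {7,8,9} 2
  4 to go: {5,7,8,9} 3  {6,7,8,9} 3
  5 to go: {5,6,7,8,9} 6
  6 to go: {4,5,6,7,8,9} 6
  7 to go: {3,4,5,6,7,8,9} 6
  8 to go: {2,3,4,5,6,7,8,9} 6
  if 0:r drops first: 6 orders
  if 1:u drops first: 6 orders
heap linearizations: 12

12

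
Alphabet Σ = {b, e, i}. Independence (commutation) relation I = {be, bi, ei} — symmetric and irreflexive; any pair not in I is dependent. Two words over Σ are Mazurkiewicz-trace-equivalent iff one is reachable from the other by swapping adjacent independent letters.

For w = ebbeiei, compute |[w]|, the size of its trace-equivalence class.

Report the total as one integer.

0(e) covers ∅
1(b) covers ∅
2(b) covers 1:b
3(e) covers 0:e
4(i) covers ∅
5(e) covers 3:e
6(i) covers 4:i
floor of heap: 0:e, 1:b, 4:i
completions by unplaced set U, small U first (add the entries for U minus each lowest piece of U):
  |U|=1: {2}:1  {5}:1  {6}:1
  |U|=2: {1,2}:1  {2,5}:2  {2,6}:2  {3,5}:1  {4,6}:1  {5,6}:2
  |U|=3: {0,3,5}:1  {1,2,5}:3  {1,2,6}:3  {2,3,5}:3  {2,4,6}:3  {2,5,6}:6  {3,5,6}:3  {4,5,6}:3
  |U|=4: {0,2,3,5}:4  {0,3,5,6}:4  {1,2,3,5}:6  {1,2,4,6}:6  {1,2,5,6}:12  {2,3,5,6}:12  {2,4,5,6}:12  {3,4,5,6}:6
  |U|=5: {0,1,2,3,5}:10  {0,2,3,5,6}:20  {0,3,4,5,6}:10  {1,2,3,5,6}:30  {1,2,4,5,6}:30  {2,3,4,5,6}:30
  start at 0(e): 90
  start at 1(b): 60
  start at 4(i): 60
sum over floor = 210

210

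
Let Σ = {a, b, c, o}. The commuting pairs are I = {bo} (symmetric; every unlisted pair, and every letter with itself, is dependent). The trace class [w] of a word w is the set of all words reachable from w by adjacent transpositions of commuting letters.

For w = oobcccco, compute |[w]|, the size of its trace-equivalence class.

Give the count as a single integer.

0(o) covers ∅
1(o) covers 0:o
2(b) covers ∅
3(c) covers 1:o, 2:b
4(c) covers 3:c
5(c) covers 4:c
6(c) covers 5:c
7(o) covers 6:c
floor of heap: 0:o, 2:b
completions by unplaced set U, small U first (add the entries for U minus each lowest piece of U):
  |U|=1: {7}:1
  |U|=2: {6,7}:1
  |U|=3: {5,6,7}:1
  |U|=4: {4,5,6,7}:1
  |U|=5: {3,4,5,6,7}:1
  |U|=6: {1,3,4,5,6,7}:1  {2,3,4,5,6,7}:1
  start at 0(o): 2
  start at 2(b): 1
sum over floor = 3

3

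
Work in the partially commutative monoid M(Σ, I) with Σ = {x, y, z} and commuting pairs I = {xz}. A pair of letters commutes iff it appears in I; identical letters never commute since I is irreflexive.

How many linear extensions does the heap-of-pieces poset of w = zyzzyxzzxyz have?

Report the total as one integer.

0(z) covers ∅
1(y) covers 0:z
2(z) covers 1:y
3(z) covers 2:z
4(y) covers 3:z
5(x) covers 4:y
6(z) covers 4:y
7(z) covers 6:z
8(x) covers 5:x
9(y) covers 7:z, 8:x
10(z) covers 9:y
floor of heap: 0:z
completions by unplaced set U, small U first (add the entries for U minus each lowest piece of U):
  |U|=1: {10}:1
  |U|=2: {9,10}:1
  |U|=3: {7,9,10}:1  {8,9,10}:1
  |U|=4: {5,8,9,10}:1  {6,7,9,10}:1  {7,8,9,10}:2
  |U|=5: {5,7,8,9,10}:3  {6,7,8,9,10}:3
  |U|=6: {5,6,7,8,9,10}:6
  |U|=7: {4,5,6,7,8,9,10}:6
  |U|=8: {3,4,5,6,7,8,9,10}:6
  |U|=9: {2,3,4,5,6,7,8,9,10}:6
  start at 0(z): 6

6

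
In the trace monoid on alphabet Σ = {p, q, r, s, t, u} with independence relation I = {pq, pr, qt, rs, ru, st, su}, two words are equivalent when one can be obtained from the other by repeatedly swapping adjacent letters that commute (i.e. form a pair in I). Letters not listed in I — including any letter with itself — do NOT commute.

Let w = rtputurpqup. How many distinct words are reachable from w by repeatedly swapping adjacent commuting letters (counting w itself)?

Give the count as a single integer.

#0=r has no predecessor
#1=t depends on [0:r]
#2=p depends on [1:t]
#3=u depends on [2:p]
#4=t depends on [3:u]
#5=u depends on [4:t]
#6=r depends on [4:t]
#7=p depends on [5:u]
#8=q depends on [5:u, 6:r]
#9=u depends on [7:p, 8:q]
#10=p depends on [9:u]
sources: [0:r]
N(rest) = Σ N(rest − s) over sources s of rest; N(one piece) = 1:
  size 1 → [10]=1
  size 2 → [9,10]=1
  size 3 → [7,9,10]=1  [8,9,10]=1
  size 4 → [6,8,9,10]=1  [7,8,9,10]=2
  size 5 → [5,7,8,9,10]=2  [6,7,8,9,10]=3
  size 6 → [5,6,7,8,9,10]=5
  size 7 → [4,5,6,7,8,9,10]=5
  size 8 → [3,4,5,6,7,8,9,10]=5
  size 9 → [2,3,4,5,6,7,8,9,10]=5
  first=0(r) contributes 5

5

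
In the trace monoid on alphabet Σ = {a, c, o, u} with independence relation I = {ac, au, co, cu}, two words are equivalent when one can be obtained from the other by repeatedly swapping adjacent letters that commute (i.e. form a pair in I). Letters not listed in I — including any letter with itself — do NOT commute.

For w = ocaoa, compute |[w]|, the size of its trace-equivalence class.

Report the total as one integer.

5

0(o) covers ∅
1(c) covers ∅
2(a) covers 0:o
3(o) covers 2:a
4(a) covers 3:o
floor of heap: 0:o, 1:c
completions by unplaced set U, small U first (add the entries for U minus each lowest piece of U):
  |U|=1: {1}:1  {4}:1
  |U|=2: {1,4}:2  {3,4}:1
  |U|=3: {1,3,4}:3  {2,3,4}:1
  start at 0(o): 4
  start at 1(c): 1
sum over floor = 5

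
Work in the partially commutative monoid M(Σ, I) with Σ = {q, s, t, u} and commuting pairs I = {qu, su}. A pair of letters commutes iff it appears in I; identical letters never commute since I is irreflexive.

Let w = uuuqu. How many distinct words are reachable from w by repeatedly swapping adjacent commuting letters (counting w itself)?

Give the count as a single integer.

5

drop 0:u onto floor
drop 1:u onto {0:u}
drop 2:u onto {1:u}
drop 3:q onto floor
drop 4:u onto {2:u}
ground layer = {0:u, 3:q}
drop-orders for the pieces not yet dropped (sum over which currently-grounded one goes next):
  1 to go: {3} 1  {4} 1
  2 to go: {2,4} 1  {3,4} 2
  3 to go: {1,2,4} 1  {2,3,4} 3
  if 0:u drops first: 4 orders
  if 3:q drops first: 1 orders
heap linearizations: 5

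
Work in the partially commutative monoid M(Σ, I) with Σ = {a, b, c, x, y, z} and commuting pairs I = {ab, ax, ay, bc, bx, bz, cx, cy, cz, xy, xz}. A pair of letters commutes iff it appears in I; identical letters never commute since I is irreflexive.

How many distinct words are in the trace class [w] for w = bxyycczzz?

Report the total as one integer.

piece 0:b — minimal
piece 1:x — minimal
piece 2:y rests on {0:b}
piece 3:y rests on {2:y}
piece 4:c — minimal
piece 5:c rests on {4:c}
piece 6:z rests on {3:y}
piece 7:z rests on {6:z}
piece 8:z rests on {7:z}
minimal pieces: {0:b, 1:x, 4:c}
ways to finish when only these pieces remain (= sum over removing one remaining piece with nothing left below it):
  1 left: {1}→1  {5}→1  {8}→1
  2 left: {1,5}→2  {1,8}→2  {4,5}→1  {5,8}→2  {7,8}→1
  3 left: {1,4,5}→3  {1,5,8}→6  {1,7,8}→3  {4,5,8}→3  {5,7,8}→3  {6,7,8}→1
  4 left: {1,4,5,8}→12  {1,5,7,8}→12  {1,6,7,8}→4  {3,6,7,8}→1  {4,5,7,8}→6  {5,6,7,8}→4
  5 left: {1,3,6,7,8}→5  {1,4,5,7,8}→30  {1,5,6,7,8}→20  {2,3,6,7,8}→1  {3,5,6,7,8}→5  {4,5,6,7,8}→10
  6 left: {0,2,3,6,7,8}→1  {1,2,3,6,7,8}→6  {1,3,5,6,7,8}→30  {1,4,5,6,7,8}→60  {2,3,5,6,7,8}→6  {3,4,5,6,7,8}→15
  7 left: {0,1,2,3,6,7,8}→7  {0,2,3,5,6,7,8}→7  {1,2,3,5,6,7,8}→42  {1,3,4,5,6,7,8}→105  {2,3,4,5,6,7,8}→21
  placing 0:b first → 168 extensions
  placing 1:x first → 28 extensions
  placing 4:c first → 56 extensions
total linear extensions = 252

252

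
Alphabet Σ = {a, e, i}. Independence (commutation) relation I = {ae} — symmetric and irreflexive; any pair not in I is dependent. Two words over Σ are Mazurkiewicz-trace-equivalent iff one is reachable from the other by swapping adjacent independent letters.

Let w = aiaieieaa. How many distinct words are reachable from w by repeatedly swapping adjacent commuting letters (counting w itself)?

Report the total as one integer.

#0=a has no predecessor
#1=i depends on [0:a]
#2=a depends on [1:i]
#3=i depends on [2:a]
#4=e depends on [3:i]
#5=i depends on [4:e]
#6=e depends on [5:i]
#7=a depends on [5:i]
#8=a depends on [7:a]
sources: [0:a]
N(rest) = Σ N(rest − s) over sources s of rest; N(one piece) = 1:
  size 1 → [6]=1  [8]=1
  size 2 → [6,8]=2  [7,8]=1
  size 3 → [6,7,8]=3
  size 4 → [5,6,7,8]=3
  size 5 → [4,5,6,7,8]=3
  size 6 → [3,4,5,6,7,8]=3
  size 7 → [2,3,4,5,6,7,8]=3
  first=0(a) contributes 3

3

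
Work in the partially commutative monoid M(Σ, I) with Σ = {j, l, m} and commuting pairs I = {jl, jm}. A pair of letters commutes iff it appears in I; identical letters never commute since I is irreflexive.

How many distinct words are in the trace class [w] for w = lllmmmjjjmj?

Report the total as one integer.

330

piece 0:l — minimal
piece 1:l rests on {0:l}
piece 2:l rests on {1:l}
piece 3:m rests on {2:l}
piece 4:m rests on {3:m}
piece 5:m rests on {4:m}
piece 6:j — minimal
piece 7:j rests on {6:j}
piece 8:j rests on {7:j}
piece 9:m rests on {5:m}
piece 10:j rests on {8:j}
minimal pieces: {0:l, 6:j}
ways to finish when only these pieces remain (= sum over removing one remaining piece with nothing left below it):
  1 left: {9}→1  {10}→1
  2 left: {5,9}→1  {8,10}→1  {9,10}→2
  3 left: {4,5,9}→1  {5,9,10}→3  {7,8,10}→1  {8,9,10}→3
  4 left: {3,4,5,9}→1  {4,5,9,10}→4  {5,8,9,10}→6  {6,7,8,10}→1  {7,8,9,10}→4
  5 left: {2,3,4,5,9}→1  {3,4,5,9,10}→5  {4,5,8,9,10}→10  {5,7,8,9,10}→10  {6,7,8,9,10}→5
  6 left: {1,2,3,4,5,9}→1  {2,3,4,5,9,10}→6  {3,4,5,8,9,10}→15  {4,5,7,8,9,10}→20  {5,6,7,8,9,10}→15
  7 left: {0,1,2,3,4,5,9}→1  {1,2,3,4,5,9,10}→7  {2,3,4,5,8,9,10}→21  {3,4,5,7,8,9,10}→35  {4,5,6,7,8,9,10}→35
  8 left: {0,1,2,3,4,5,9,10}→8  {1,2,3,4,5,8,9,10}→28  {2,3,4,5,7,8,9,10}→56  {3,4,5,6,7,8,9,10}→70
  9 left: {0,1,2,3,4,5,8,9,10}→36  {1,2,3,4,5,7,8,9,10}→84  {2,3,4,5,6,7,8,9,10}→126
  placing 0:l first → 210 extensions
  placing 6:j first → 120 extensions
total linear extensions = 330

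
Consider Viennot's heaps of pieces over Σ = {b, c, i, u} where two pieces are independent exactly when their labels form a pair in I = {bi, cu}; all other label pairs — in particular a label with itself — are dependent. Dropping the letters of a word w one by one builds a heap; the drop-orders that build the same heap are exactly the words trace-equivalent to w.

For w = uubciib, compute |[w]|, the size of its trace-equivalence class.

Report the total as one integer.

piece 0:u — minimal
piece 1:u rests on {0:u}
piece 2:b rests on {1:u}
piece 3:c rests on {2:b}
piece 4:i rests on {3:c}
piece 5:i rests on {4:i}
piece 6:b rests on {3:c}
minimal pieces: {0:u}
ways to finish when only these pieces remain (= sum over removing one remaining piece with nothing left below it):
  1 left: {5}→1  {6}→1
  2 left: {4,5}→1  {5,6}→2
  3 left: {4,5,6}→3
  4 left: {3,4,5,6}→3
  5 left: {2,3,4,5,6}→3
  placing 0:u first → 3 extensions

3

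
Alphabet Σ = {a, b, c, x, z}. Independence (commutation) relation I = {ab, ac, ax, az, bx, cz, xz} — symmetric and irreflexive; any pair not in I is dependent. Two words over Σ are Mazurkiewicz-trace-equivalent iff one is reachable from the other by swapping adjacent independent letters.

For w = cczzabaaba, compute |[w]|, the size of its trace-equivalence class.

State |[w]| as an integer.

1260

0(c) covers ∅
1(c) covers 0:c
2(z) covers ∅
3(z) covers 2:z
4(a) covers ∅
5(b) covers 1:c, 3:z
6(a) covers 4:a
7(a) covers 6:a
8(b) covers 5:b
9(a) covers 7:a
floor of heap: 0:c, 2:z, 4:a
completions by unplaced set U, small U first (add the entries for U minus each lowest piece of U):
  |U|=1: {8}:1  {9}:1
  |U|=2: {5,8}:1  {7,9}:1  {8,9}:2
  |U|=3: {1,5,8}:1  {3,5,8}:1  {5,8,9}:3  {6,7,9}:1  {7,8,9}:3
  |U|=4: {0,1,5,8}:1  {1,3,5,8}:2  {1,5,8,9}:4  {2,3,5,8}:1  {3,5,8,9}:4  {4,6,7,9}:1  {5,7,8,9}:6  {6,7,8,9}:4
  |U|=5: {0,1,3,5,8}:3  {0,1,5,8,9}:5  {1,2,3,5,8}:3  {1,3,5,8,9}:10  {1,5,7,8,9}:10  {2,3,5,8,9}:5  {3,5,7,8,9}:10  {4,6,7,8,9}:5  {5,6,7,8,9}:10
  |U|=6: {0,1,2,3,5,8}:6  {0,1,3,5,8,9}:18  {0,1,5,7,8,9}:15  {1,2,3,5,8,9}:18  {1,3,5,7,8,9}:30  {1,5,6,7,8,9}:20  {2,3,5,7,8,9}:15  {3,5,6,7,8,9}:20  {4,5,6,7,8,9}:15
  |U|=7: {0,1,2,3,5,8,9}:42  {0,1,3,5,7,8,9}:63  {0,1,5,6,7,8,9}:35  {1,2,3,5,7,8,9}:63  {1,3,5,6,7,8,9}:70  {1,4,5,6,7,8,9}:35  {2,3,5,6,7,8,9}:35  {3,4,5,6,7,8,9}:35
  |U|=8: {0,1,2,3,5,7,8,9}:168  {0,1,3,5,6,7,8,9}:168  {0,1,4,5,6,7,8,9}:70  {1,2,3,5,6,7,8,9}:168  {1,3,4,5,6,7,8,9}:140  {2,3,4,5,6,7,8,9}:70
  start at 0(c): 378
  start at 2(z): 378
  start at 4(a): 504
sum over floor = 1260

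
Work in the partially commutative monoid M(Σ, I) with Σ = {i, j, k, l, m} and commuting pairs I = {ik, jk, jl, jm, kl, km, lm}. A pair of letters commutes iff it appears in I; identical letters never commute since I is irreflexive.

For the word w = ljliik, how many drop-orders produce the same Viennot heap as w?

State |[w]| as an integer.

18

piece 0:l — minimal
piece 1:j — minimal
piece 2:l rests on {0:l}
piece 3:i rests on {1:j, 2:l}
piece 4:i rests on {3:i}
piece 5:k — minimal
minimal pieces: {0:l, 1:j, 5:k}
ways to finish when only these pieces remain (= sum over removing one remaining piece with nothing left below it):
  1 left: {4}→1  {5}→1
  2 left: {3,4}→1  {4,5}→2
  3 left: {1,3,4}→1  {2,3,4}→1  {3,4,5}→3
  4 left: {0,2,3,4}→1  {1,2,3,4}→2  {1,3,4,5}→4  {2,3,4,5}→4
  placing 0:l first → 10 extensions
  placing 1:j first → 5 extensions
  placing 5:k first → 3 extensions
total linear extensions = 18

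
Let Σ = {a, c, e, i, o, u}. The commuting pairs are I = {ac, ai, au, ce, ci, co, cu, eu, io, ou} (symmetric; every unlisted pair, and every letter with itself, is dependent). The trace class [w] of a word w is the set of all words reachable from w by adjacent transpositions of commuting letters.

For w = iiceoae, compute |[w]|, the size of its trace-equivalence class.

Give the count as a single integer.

0(i) covers ∅
1(i) covers 0:i
2(c) covers ∅
3(e) covers 1:i
4(o) covers 3:e
5(a) covers 4:o
6(e) covers 5:a
floor of heap: 0:i, 2:c
completions by unplaced set U, small U first (add the entries for U minus each lowest piece of U):
  |U|=1: {2}:1  {6}:1
  |U|=2: {2,6}:2  {5,6}:1
  |U|=3: {2,5,6}:3  {4,5,6}:1
  |U|=4: {2,4,5,6}:4  {3,4,5,6}:1
  |U|=5: {1,3,4,5,6}:1  {2,3,4,5,6}:5
  start at 0(i): 6
  start at 2(c): 1
sum over floor = 7

7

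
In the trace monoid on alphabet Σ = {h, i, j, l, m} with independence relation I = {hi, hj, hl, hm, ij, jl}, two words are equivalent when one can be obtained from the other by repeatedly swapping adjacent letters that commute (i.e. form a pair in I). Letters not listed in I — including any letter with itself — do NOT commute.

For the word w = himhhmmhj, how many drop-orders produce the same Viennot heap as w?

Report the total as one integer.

drop 0:h onto floor
drop 1:i onto floor
drop 2:m onto {1:i}
drop 3:h onto {0:h}
drop 4:h onto {3:h}
drop 5:m onto {2:m}
drop 6:m onto {5:m}
drop 7:h onto {4:h}
drop 8:j onto {6:m}
ground layer = {0:h, 1:i}
drop-orders for the pieces not yet dropped (sum over which currently-grounded one goes next):
  1 to go: {7} 1  {8} 1
  2 to go: {4,7} 1  {6,8} 1  {7,8} 2
  3 to go: {3,4,7} 1  {4,7,8} 3  {5,6,8} 1  {6,7,8} 3
  4 to go: {0,3,4,7} 1  {2,5,6,8} 1  {3,4,7,8} 4  {4,6,7,8} 6  {5,6,7,8} 4
  5 to go: {0,3,4,7,8} 5  {1,2,5,6,8} 1  {2,5,6,7,8} 5  {3,4,6,7,8} 10  {4,5,6,7,8} 10
  6 to go: {0,3,4,6,7,8} 15  {1,2,5,6,7,8} 6  {2,4,5,6,7,8} 15  {3,4,5,6,7,8} 20
  7 to go: {0,3,4,5,6,7,8} 35  {1,2,4,5,6,7,8} 21  {2,3,4,5,6,7,8} 35
  if 0:h drops first: 56 orders
  if 1:i drops first: 70 orders
heap linearizations: 126

126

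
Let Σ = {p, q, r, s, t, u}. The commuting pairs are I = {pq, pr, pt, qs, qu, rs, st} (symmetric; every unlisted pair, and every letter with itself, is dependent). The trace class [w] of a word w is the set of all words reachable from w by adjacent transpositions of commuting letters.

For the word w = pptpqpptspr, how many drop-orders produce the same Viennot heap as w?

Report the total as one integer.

330

0(p) covers ∅
1(p) covers 0:p
2(t) covers ∅
3(p) covers 1:p
4(q) covers 2:t
5(p) covers 3:p
6(p) covers 5:p
7(t) covers 4:q
8(s) covers 6:p
9(p) covers 8:s
10(r) covers 7:t
floor of heap: 0:p, 2:t
completions by unplaced set U, small U first (add the entries for U minus each lowest piece of U):
  |U|=1: {9}:1  {10}:1
  |U|=2: {7,10}:1  {8,9}:1  {9,10}:2
  |U|=3: {4,7,10}:1  {6,8,9}:1  {7,9,10}:3  {8,9,10}:3
  |U|=4: {2,4,7,10}:1  {4,7,9,10}:4  {5,6,8,9}:1  {6,8,9,10}:4  {7,8,9,10}:6
  |U|=5: {2,4,7,9,10}:5  {3,5,6,8,9}:1  {4,7,8,9,10}:10  {5,6,8,9,10}:5  {6,7,8,9,10}:10
  |U|=6: {1,3,5,6,8,9}:1  {2,4,7,8,9,10}:15  {3,5,6,8,9,10}:6  {4,6,7,8,9,10}:20  {5,6,7,8,9,10}:15
  |U|=7: {0,1,3,5,6,8,9}:1  {1,3,5,6,8,9,10}:7  {2,4,6,7,8,9,10}:35  {3,5,6,7,8,9,10}:21  {4,5,6,7,8,9,10}:35
  |U|=8: {0,1,3,5,6,8,9,10}:8  {1,3,5,6,7,8,9,10}:28  {2,4,5,6,7,8,9,10}:70  {3,4,5,6,7,8,9,10}:56
  |U|=9: {0,1,3,5,6,7,8,9,10}:36  {1,3,4,5,6,7,8,9,10}:84  {2,3,4,5,6,7,8,9,10}:126
  start at 0(p): 210
  start at 2(t): 120
sum over floor = 330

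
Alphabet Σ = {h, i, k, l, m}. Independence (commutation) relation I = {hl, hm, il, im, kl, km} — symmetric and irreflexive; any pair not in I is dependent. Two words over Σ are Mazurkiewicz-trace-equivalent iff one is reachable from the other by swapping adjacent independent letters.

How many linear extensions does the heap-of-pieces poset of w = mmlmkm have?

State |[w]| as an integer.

0(m) covers ∅
1(m) covers 0:m
2(l) covers 1:m
3(m) covers 2:l
4(k) covers ∅
5(m) covers 3:m
floor of heap: 0:m, 4:k
completions by unplaced set U, small U first (add the entries for U minus each lowest piece of U):
  |U|=1: {4}:1  {5}:1
  |U|=2: {3,5}:1  {4,5}:2
  |U|=3: {2,3,5}:1  {3,4,5}:3
  |U|=4: {1,2,3,5}:1  {2,3,4,5}:4
  start at 0(m): 5
  start at 4(k): 1
sum over floor = 6

6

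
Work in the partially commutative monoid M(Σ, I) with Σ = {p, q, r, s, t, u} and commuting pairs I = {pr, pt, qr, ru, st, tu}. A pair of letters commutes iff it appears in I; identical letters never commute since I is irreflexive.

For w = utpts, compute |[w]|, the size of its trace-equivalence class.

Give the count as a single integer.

10

drop 0:u onto floor
drop 1:t onto floor
drop 2:p onto {0:u}
drop 3:t onto {1:t}
drop 4:s onto {2:p}
ground layer = {0:u, 1:t}
drop-orders for the pieces not yet dropped (sum over which currently-grounded one goes next):
  1 to go: {3} 1  {4} 1
  2 to go: {1,3} 1  {2,4} 1  {3,4} 2
  3 to go: {0,2,4} 1  {1,3,4} 3  {2,3,4} 3
  if 0:u drops first: 6 orders
  if 1:t drops first: 4 orders
heap linearizations: 10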